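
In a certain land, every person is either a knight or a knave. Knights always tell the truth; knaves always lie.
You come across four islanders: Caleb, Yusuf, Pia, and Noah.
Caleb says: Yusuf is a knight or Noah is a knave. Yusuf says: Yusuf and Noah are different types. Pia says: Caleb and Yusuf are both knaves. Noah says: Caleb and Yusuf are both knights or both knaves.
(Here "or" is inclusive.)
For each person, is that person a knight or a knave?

Knights: Caleb. Knaves: Yusuf, Pia, and Noah.

Suppose Caleb is a knave. Then Caleb's statement "Yusuf is a knight or Noah is a knave" would have to be false. Checking the 8 ways to assign the others, none is consistent with every speaker.
(For instance, with Yusuf=knave, Pia=knave, Noah=knave, Caleb's claim "Yusuf is a knight or Noah is a knave" comes out true where it would need to be false.)
So Caleb must be a knight, making "Yusuf is a knight or Noah is a knave" true. Taking Caleb=knight, Yusuf=knave, Pia=knave, Noah=knave, each remaining statement checks out:
  Yusuf (knave): "Yusuf and Noah are different types" — false. ✓
  Pia (knave): "Caleb and Yusuf are both knaves" — false. ✓
  Noah (knave): "Caleb and Yusuf are both knights or both knaves" — false. ✓
This is the unique consistent assignment.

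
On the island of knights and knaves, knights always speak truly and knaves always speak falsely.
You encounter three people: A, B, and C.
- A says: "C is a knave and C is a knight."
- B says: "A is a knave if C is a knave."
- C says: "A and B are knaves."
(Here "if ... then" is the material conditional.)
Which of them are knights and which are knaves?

Knights: B. Knaves: A and C.

A is a knave; "C is a knave and C is a knight" is false, as required.
Since B is a knight, "A is a knave if C is a knave" needs to be True, which holds.
C is a knave; "A and B are knaves" is false, as required.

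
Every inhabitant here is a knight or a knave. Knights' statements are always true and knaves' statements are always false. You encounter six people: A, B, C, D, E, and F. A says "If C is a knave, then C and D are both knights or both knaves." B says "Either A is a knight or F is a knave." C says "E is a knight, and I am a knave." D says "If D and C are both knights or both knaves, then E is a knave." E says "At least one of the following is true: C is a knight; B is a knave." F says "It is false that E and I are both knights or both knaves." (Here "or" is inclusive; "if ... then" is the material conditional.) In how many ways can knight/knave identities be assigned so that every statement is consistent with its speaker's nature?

1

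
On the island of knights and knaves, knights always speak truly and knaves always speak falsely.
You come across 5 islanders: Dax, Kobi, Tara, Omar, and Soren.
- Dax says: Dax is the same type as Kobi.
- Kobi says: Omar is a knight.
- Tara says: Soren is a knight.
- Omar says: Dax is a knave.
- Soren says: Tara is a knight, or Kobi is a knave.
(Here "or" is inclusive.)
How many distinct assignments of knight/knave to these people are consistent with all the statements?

2

Consistent assignments:
  Dax=knave, Kobi=knight, Tara=knight, Omar=knight, Soren=knight
  Dax=knave, Kobi=knight, Tara=knave, Omar=knight, Soren=knave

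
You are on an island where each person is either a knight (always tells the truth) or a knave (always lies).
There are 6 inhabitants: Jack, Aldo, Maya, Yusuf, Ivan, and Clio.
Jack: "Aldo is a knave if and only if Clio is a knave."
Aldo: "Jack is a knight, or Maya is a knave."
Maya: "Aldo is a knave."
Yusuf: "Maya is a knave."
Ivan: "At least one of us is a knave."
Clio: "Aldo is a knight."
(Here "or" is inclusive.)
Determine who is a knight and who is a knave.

Jack is a knight; "Aldo is a knave if and only if Clio is a knave" is true, as required.
Aldo is a knight; "Jack is a knight, or Maya is a knave" is true, as required.
Since Maya is a knave, "Aldo is a knave" needs to be False, which holds.
Yusuf is a knight, and the claim "Maya is a knave" is indeed true.
Ivan is a knight, so "at least one of us is a knave" must be true — and it is.
As a knight, Clio's statement "Aldo is a knight" should be true; it is.

Jack is a knight, Aldo is a knight, Maya is a knave, Yusuf is a knight, Ivan is a knight, and Clio is a knight.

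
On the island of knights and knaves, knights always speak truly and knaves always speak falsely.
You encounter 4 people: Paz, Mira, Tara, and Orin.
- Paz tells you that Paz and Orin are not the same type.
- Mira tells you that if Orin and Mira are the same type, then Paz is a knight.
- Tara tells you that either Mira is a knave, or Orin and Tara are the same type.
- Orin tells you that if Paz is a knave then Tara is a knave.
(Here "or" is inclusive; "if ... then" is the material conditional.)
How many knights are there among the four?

The unique consistent assignment is Paz=knave, Mira=knave, Tara=knight, Orin=knave.
That has 1 knight.

1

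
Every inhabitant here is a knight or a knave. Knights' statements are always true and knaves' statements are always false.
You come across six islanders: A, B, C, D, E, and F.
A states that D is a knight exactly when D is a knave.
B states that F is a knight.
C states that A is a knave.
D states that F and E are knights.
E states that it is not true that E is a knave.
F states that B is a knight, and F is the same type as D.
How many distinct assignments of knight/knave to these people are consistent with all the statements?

3

Consistent assignments:
  A=knave, B=knight, C=knight, D=knight, E=knight, F=knight
  A=knave, B=knave, C=knight, D=knave, E=knight, F=knave
  A=knave, B=knave, C=knight, D=knave, E=knave, F=knave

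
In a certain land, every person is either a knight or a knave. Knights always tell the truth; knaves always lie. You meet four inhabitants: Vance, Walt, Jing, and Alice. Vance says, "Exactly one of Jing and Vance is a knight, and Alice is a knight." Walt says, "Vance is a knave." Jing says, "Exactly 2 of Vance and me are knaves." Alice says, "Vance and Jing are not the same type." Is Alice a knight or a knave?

Consistent assignments: {Vance=knight, Walt=knave, Jing=knave, Alice=knight}
In every consistent assignment, Alice is a knight.

Alice is a knight.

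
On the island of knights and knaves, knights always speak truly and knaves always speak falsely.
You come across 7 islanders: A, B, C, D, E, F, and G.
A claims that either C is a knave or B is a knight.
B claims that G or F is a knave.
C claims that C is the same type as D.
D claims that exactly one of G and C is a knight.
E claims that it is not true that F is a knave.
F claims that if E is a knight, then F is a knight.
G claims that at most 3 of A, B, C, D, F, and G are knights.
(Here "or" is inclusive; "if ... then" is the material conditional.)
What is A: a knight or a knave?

A is a knight.

Consistent assignments: {A=knight, B=knight, C=knight, D=knight, E=knight, F=knight, G=knave}
In every consistent assignment, A is a knight.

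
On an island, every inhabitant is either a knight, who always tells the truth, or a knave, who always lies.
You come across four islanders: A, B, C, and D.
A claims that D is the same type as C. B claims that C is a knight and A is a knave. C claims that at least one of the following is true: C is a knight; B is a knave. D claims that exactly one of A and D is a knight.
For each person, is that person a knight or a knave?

Knights: B and C. Knaves: A and D.

A is a knave, so "D is the same type as C" must be False — and it is.
Since B is a knight, "C is a knight and A is a knave" needs to be True, which holds.
C (knight): "at least one of the following is true: C is a knight; B is a knave" — True. ✓
D is a knave; "exactly one of A and D is a knight" is False, as required.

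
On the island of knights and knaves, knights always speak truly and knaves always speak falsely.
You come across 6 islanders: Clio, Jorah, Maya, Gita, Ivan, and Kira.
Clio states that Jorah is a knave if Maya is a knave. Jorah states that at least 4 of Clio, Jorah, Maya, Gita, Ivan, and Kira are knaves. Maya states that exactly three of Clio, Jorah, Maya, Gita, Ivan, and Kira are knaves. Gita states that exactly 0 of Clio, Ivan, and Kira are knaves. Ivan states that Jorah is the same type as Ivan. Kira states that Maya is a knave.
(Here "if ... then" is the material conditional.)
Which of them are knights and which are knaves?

Clio (knave): "Jorah is a knave if Maya is a knave" — False. ✓
Jorah is a knight; "at least 4 of Clio, Jorah, Maya, Gita, Ivan, and Kira are knaves" is True, as required.
Maya is a knave, and the claim "exactly three of Clio, Jorah, Maya, Gita, Ivan, and Kira are knaves" is indeed False.
Gita is a knave; "exactly 0 of Clio, Ivan, and Kira are knaves" is False, as required.
Since Ivan is a knave, "Jorah is the same type as Ivan" needs to be False, which holds.
As a knight, Kira's statement "Maya is a knave" should be True; it is.

Knights: Jorah and Kira. Knaves: Clio, Maya, Gita, and Ivan.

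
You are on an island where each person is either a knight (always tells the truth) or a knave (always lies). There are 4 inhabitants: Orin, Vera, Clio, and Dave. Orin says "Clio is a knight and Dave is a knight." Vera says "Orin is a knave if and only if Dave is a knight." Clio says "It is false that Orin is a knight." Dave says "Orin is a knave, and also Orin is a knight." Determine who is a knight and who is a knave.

Knights: Clio. Knaves: Orin, Vera, and Dave.

Orin is a knave, so "Clio is a knight and Dave is a knight" must be False — and it is.
Vera is a knave, and the claim "Orin is a knave if and only if Dave is a knight" is indeed False.
Clio is a knight, so "it is false that Orin is a knight" must be true — and it is.
Since Dave is a knave, "Orin is a knave, and also Orin is a knight" needs to be False, which holds.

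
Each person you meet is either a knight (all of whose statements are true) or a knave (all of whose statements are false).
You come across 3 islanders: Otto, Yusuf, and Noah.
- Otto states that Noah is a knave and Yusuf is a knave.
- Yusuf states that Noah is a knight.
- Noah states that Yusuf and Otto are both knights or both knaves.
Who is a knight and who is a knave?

Otto is a knight, Yusuf is a knave, and Noah is a knave.

Otto is a knight, so "Noah is a knave and Yusuf is a knave" must be True — and it is.
Yusuf is a knave; "Noah is a knight" is False, as required.
As a knave, Noah's statement "Yusuf and Otto are both knights or both knaves" should be False; it is.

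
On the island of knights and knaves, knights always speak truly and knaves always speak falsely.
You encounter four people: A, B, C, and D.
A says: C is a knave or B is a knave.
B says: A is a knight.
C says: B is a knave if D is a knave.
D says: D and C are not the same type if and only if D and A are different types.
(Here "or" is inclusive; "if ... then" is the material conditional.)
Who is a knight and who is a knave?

A is a knight, B is a knight, C is a knave, and D is a knave.

A (knight): "C is a knave or B is a knave" — true. ✓
B (knight): "A is a knight" — true. ✓
C is a knave, and the claim "B is a knave if D is a knave" is indeed false.
D is a knave, and the claim "D and C are not the same type if and only if D and A are different types" is indeed false.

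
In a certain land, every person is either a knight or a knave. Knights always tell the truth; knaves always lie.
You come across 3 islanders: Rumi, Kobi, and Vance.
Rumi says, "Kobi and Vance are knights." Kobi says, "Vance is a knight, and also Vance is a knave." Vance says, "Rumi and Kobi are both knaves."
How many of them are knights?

The unique consistent assignment is Rumi=knave, Kobi=knave, Vance=knight.
That has 1 knight.

1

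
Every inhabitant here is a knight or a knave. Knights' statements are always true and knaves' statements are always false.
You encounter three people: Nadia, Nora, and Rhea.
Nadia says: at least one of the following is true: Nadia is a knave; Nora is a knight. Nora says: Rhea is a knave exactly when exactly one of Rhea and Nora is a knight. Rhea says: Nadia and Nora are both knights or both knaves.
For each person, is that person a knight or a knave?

Nadia is a knight, Nora is a knight, and Rhea is a knight.

Nadia is a knight, and the claim "at least one of the following is true: Nadia is a knave; Nora is a knight" is indeed True.
Nora is a knight, so "Rhea is a knave exactly when exactly one of Rhea and Nora is a knight" must be True — and it is.
Rhea is a knight, so "Nadia and Nora are both knights or both knaves" must be True — and it is.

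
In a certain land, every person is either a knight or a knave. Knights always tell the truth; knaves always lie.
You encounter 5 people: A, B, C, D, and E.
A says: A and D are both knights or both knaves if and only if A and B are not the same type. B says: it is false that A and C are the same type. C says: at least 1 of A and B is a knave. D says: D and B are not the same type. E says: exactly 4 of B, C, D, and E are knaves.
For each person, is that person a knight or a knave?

A is a knight, B is a knave, C is a knight, D is a knight, and E is a knave.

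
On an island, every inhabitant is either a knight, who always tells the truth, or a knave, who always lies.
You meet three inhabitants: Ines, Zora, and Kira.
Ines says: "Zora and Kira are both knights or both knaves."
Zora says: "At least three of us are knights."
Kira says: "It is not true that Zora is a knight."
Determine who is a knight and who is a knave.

Suppose Ines is a knight. Then Ines's statement "Zora and Kira are both knights or both knaves" would have to be true. Checking the 4 ways to assign the others, none is consistent with every speaker.
(For instance, with Zora=knave, Kira=knight, Ines's claim "Zora and Kira are both knights or both knaves" comes out false where it would need to be true.)
So Ines must be a knave, making "Zora and Kira are both knights or both knaves" false. Taking Ines=knave, Zora=knave, Kira=knight, each remaining statement checks out:
  Zora (knave): "at least three of us are knights" — false. ✓
  Kira (knight): "it is not true that Zora is a knight" — true. ✓
This is the unique consistent assignment.

Ines is a knave, Zora is a knave, and Kira is a knight.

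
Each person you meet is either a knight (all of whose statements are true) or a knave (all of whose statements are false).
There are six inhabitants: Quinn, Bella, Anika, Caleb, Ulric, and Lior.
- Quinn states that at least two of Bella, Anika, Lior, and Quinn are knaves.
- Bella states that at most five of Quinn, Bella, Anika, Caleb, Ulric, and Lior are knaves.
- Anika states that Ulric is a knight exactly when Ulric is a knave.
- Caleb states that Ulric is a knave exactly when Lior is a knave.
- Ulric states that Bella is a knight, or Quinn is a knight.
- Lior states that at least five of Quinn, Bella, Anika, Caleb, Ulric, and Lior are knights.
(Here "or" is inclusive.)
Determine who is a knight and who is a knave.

Quinn is a knight, Bella is a knight, Anika is a knave, Caleb is a knave, Ulric is a knight, and Lior is a knave.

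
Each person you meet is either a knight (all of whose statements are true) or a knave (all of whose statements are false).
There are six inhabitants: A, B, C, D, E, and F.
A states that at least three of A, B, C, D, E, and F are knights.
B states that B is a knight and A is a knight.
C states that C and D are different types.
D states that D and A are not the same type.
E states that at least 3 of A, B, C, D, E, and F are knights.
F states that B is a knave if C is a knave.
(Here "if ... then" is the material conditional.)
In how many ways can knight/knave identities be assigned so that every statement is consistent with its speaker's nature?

2

Consistent assignments:
  A=knave, B=knave, C=knight, D=knave, E=knave, F=knight
  A=knave, B=knave, C=knave, D=knave, E=knave, F=knight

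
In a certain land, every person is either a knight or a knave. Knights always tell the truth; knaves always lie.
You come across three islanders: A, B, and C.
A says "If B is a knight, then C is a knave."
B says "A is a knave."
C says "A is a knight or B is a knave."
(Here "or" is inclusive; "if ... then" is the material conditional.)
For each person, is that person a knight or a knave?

Suppose A is a knave. Then A's statement "if B is a knight, then C is a knave" would have to be false. Checking the 4 ways to assign the others, none is consistent with every speaker.
(For instance, with B=knave, C=knight, A's claim "if B is a knight, then C is a knave" comes out true where it would need to be false.)
So A must be a knight, making "if B is a knight, then C is a knave" true. Taking A=knight, B=knave, C=knight, each remaining statement checks out:
  B (knave): "A is a knave" — false. ✓
  C (knight): "A is a knight or B is a knave" — true. ✓
This is the unique consistent assignment.

A is a knight, B is a knave, and C is a knight.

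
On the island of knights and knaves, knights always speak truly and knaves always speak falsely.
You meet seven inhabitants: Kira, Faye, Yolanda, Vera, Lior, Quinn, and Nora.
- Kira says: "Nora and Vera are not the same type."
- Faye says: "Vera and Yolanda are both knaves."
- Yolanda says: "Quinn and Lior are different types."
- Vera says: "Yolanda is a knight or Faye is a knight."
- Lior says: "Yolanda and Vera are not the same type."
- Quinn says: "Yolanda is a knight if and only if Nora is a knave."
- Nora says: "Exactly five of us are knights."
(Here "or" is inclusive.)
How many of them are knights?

4

The unique consistent assignment is Kira=knight, Faye=knave, Yolanda=knight, Vera=knight, Lior=knave, Quinn=knight, Nora=knave.
That has 4 knights.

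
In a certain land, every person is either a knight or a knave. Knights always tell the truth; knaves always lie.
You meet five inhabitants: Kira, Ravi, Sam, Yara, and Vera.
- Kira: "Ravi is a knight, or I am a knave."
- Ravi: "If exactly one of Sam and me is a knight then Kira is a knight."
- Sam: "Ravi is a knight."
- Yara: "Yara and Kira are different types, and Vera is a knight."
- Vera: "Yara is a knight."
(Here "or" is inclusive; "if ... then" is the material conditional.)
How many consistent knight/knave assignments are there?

1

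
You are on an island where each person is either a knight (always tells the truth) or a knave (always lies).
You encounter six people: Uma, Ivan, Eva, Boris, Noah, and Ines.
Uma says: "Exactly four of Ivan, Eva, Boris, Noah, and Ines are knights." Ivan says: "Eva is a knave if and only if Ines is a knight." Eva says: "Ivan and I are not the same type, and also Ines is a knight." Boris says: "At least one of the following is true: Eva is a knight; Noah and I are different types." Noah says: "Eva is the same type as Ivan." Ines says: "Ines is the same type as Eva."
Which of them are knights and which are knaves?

Uma is a knave, Ivan is a knave, Eva is a knight, Boris is a knight, Noah is a knave, and Ines is a knight.

As a knave, Uma's statement "exactly four of Ivan, Eva, Boris, Noah, and Ines are knights" should be False; it is.
As a knave, Ivan's statement "Eva is a knave if and only if Ines is a knight" should be False; it is.
Since Eva is a knight, "Ivan and I are not the same type, and also Ines is a knight" needs to be true, which holds.
As a knight, Boris's statement "at least one of the following is true: Eva is a knight; Noah and I are different types" should be true; it is.
Noah is a knave, and the claim "Eva is the same type as Ivan" is indeed False.
As a knight, Ines's statement "Ines is the same type as Eva" should be true; it is.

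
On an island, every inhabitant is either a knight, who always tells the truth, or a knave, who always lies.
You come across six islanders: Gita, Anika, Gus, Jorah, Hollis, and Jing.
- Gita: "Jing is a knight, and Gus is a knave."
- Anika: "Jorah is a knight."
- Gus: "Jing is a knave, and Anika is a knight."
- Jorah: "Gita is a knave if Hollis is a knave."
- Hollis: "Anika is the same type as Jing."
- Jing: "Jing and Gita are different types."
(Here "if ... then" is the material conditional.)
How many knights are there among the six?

The unique consistent assignment is Gita=knave, Anika=knight, Gus=knight, Jorah=knight, Hollis=knave, Jing=knave.
That has 3 knights.

3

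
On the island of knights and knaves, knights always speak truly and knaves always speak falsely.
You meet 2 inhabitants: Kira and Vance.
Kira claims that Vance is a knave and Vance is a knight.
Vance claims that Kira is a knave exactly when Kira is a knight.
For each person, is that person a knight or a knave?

Kira is a knave and Vance is a knave.

Suppose Kira is a knight. Then Kira's statement "Vance is a knave and Vance is a knight" would have to be true. Checking the 2 ways to assign the others, none is consistent with every speaker.
(For instance, with Vance=knave, Kira's claim "Vance is a knave and Vance is a knight" comes out false where it would need to be true.)
So Kira must be a knave, making "Vance is a knave and Vance is a knight" false. Taking Kira=knave, Vance=knave, each remaining statement checks out:
  Vance (knave): "Kira is a knave exactly when Kira is a knight" — false. ✓
This is the unique consistent assignment.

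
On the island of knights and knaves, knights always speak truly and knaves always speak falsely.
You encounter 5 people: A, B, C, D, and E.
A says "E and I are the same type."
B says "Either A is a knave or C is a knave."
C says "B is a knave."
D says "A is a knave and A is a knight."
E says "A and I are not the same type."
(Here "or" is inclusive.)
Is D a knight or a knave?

D is a knave.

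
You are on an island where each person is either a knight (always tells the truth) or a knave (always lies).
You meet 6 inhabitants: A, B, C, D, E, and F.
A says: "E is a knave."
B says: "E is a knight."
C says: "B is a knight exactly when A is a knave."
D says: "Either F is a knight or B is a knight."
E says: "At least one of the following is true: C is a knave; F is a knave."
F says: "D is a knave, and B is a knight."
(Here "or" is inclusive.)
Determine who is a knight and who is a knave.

A is a knave, B is a knight, C is a knight, D is a knight, E is a knight, and F is a knave.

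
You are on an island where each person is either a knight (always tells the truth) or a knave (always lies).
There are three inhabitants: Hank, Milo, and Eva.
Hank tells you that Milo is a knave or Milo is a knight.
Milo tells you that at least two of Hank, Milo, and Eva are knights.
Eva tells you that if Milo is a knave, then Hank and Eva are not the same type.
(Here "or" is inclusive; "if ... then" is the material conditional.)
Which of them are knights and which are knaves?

Since Hank is a knight, "Milo is a knave or Milo is a knight" needs to be True, which holds.
Milo is a knight, and the claim "at least two of Hank, Milo, and Eva are knights" is indeed True.
Eva is a knight, and the claim "if Milo is a knave, then Hank and Eva are not the same type" is indeed True.

Hank is a knight, Milo is a knight, and Eva is a knight.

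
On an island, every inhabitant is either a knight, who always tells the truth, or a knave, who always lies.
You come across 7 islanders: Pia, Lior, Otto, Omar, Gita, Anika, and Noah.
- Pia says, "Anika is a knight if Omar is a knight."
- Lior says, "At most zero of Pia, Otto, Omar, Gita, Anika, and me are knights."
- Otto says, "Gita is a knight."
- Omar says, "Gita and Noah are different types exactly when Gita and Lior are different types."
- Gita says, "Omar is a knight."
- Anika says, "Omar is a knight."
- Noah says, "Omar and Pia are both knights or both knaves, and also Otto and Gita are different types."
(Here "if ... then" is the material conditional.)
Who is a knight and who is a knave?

Pia is a knight, and the claim "Anika is a knight if Omar is a knight" is indeed true.
Since Lior is a knave, "at most zero of Pia, Otto, Omar, Gita, Anika, and me are knights" needs to be False, which holds.
Otto is a knight, so "Gita is a knight" must be true — and it is.
As a knight, Omar's statement "Gita and Noah are different types exactly when Gita and Lior are different types" should be true; it is.
Gita is a knight; "Omar is a knight" is true, as required.
Anika is a knight, and the claim "Omar is a knight" is indeed true.
As a knave, Noah's statement "Omar and Pia are both knights or both knaves, and also Otto and Gita are different types" should be False; it is.

Pia is a knight, Lior is a knave, Otto is a knight, Omar is a knight, Gita is a knight, Anika is a knight, and Noah is a knave.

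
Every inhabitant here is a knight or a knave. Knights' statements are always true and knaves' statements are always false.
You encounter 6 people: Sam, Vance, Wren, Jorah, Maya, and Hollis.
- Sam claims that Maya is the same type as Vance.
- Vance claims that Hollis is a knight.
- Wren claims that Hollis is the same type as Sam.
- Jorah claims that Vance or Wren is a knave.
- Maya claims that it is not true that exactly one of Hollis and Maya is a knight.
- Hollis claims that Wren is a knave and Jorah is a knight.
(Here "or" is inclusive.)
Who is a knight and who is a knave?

Sam is a knave, so "Maya is the same type as Vance" must be False — and it is.
As a knight, Vance's statement "Hollis is a knight" should be True; it is.
As a knave, Wren's statement "Hollis is the same type as Sam" should be False; it is.
Jorah (knight): "Vance or Wren is a knave" — True. ✓
Maya (knave): "it is not true that exactly one of Hollis and Maya is a knight" — False. ✓
Hollis is a knight, so "Wren is a knave and Jorah is a knight" must be True — and it is.

Sam is a knave, Vance is a knight, Wren is a knave, Jorah is a knight, Maya is a knave, and Hollis is a knight.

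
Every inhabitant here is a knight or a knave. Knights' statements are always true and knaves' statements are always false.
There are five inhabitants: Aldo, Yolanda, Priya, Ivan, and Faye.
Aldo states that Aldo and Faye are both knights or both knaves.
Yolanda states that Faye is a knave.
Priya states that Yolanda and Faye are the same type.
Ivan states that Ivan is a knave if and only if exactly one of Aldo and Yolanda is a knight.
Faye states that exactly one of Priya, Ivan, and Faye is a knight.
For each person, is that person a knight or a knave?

Aldo is a knave, Yolanda is a knave, Priya is a knave, Ivan is a knave, and Faye is a knight.

Aldo is a knave, so "Aldo and Faye are both knights or both knaves" must be false — and it is.
Since Yolanda is a knave, "Faye is a knave" needs to be false, which holds.
Priya is a knave, so "Yolanda and Faye are the same type" must be false — and it is.
Ivan is a knave, so "Ivan is a knave if and only if exactly one of Aldo and Yolanda is a knight" must be false — and it is.
Faye is a knight, so "exactly one of Priya, Ivan, and Faye is a knight" must be True — and it is.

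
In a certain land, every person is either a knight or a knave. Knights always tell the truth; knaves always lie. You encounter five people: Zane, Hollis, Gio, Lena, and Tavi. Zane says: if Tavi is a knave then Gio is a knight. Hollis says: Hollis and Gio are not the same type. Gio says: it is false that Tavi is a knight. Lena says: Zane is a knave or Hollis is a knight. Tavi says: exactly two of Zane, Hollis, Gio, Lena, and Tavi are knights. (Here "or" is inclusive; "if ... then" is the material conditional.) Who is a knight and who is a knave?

Knights: Zane and Tavi. Knaves: Hollis, Gio, and Lena.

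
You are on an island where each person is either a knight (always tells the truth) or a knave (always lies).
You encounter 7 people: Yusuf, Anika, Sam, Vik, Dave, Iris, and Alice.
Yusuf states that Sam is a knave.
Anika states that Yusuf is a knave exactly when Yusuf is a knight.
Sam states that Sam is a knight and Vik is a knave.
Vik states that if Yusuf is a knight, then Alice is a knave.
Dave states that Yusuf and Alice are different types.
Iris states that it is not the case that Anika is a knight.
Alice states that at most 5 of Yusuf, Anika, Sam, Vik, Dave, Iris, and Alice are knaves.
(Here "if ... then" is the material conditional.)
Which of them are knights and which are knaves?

Yusuf is a knight, and the claim "Sam is a knave" is indeed True.
Anika is a knave, and the claim "Yusuf is a knave exactly when Yusuf is a knight" is indeed False.
Sam is a knave; "Sam is a knight and Vik is a knave" is False, as required.
As a knave, Vik's statement "if Yusuf is a knight, then Alice is a knave" should be False; it is.
Dave is a knave, so "Yusuf and Alice are different types" must be False — and it is.
As a knight, Iris's statement "it is not the case that Anika is a knight" should be True; it is.
Alice (knight): "at most 5 of Yusuf, Anika, Sam, Vik, Dave, Iris, and Alice are knaves" — True. ✓

Knights: Yusuf, Iris, and Alice. Knaves: Anika, Sam, Vik, and Dave.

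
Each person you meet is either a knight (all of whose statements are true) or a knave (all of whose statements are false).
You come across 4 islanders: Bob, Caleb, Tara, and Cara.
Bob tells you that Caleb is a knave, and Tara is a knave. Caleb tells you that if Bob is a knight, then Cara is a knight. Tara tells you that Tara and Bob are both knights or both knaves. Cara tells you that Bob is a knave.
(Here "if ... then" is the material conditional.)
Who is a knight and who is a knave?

Suppose Bob is a knave. Then Bob's statement "Caleb is a knave, and Tara is a knave" would have to be false. Checking the 8 ways to assign the others, none is consistent with every speaker.
(For instance, with Caleb=knave, Tara=knave, Cara=knave, Bob's claim "Caleb is a knave, and Tara is a knave" comes out true where it would need to be false.)
So Bob must be a knight, making "Caleb is a knave, and Tara is a knave" true. Taking Bob=knight, Caleb=knave, Tara=knave, Cara=knave, each remaining statement checks out:
  Caleb (knave): "if Bob is a knight, then Cara is a knight" — false. ✓
  Tara (knave): "Tara and Bob are both knights or both knaves" — false. ✓
  Cara (knave): "Bob is a knave" — false. ✓
This is the unique consistent assignment.

Bob is a knight, Caleb is a knave, Tara is a knave, and Cara is a knave.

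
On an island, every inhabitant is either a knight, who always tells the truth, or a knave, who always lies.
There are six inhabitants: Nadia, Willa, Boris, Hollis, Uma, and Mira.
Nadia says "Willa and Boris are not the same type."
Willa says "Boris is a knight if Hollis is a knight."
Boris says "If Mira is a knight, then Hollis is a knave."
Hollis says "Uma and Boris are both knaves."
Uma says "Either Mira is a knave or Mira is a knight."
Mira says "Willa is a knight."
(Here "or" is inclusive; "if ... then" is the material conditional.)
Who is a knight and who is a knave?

Knights: Willa, Boris, Uma, and Mira. Knaves: Nadia and Hollis.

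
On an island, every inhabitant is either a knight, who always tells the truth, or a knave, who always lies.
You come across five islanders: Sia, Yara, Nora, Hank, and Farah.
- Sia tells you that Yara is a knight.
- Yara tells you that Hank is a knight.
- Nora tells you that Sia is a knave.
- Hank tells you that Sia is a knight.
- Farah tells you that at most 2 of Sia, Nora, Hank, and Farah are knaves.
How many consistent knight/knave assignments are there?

Consistent assignments:
  Sia=knight, Yara=knight, Nora=knave, Hank=knight, Farah=knight
  Sia=knave, Yara=knave, Nora=knight, Hank=knave, Farah=knight
  Sia=knave, Yara=knave, Nora=knight, Hank=knave, Farah=knave

3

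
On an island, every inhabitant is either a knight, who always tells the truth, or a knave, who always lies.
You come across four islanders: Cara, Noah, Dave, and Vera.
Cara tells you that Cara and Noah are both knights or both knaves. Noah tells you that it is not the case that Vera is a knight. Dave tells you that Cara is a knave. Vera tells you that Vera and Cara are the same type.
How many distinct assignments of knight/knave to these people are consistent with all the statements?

1

Consistent assignments:
  Cara=knight, Noah=knight, Dave=knave, Vera=knave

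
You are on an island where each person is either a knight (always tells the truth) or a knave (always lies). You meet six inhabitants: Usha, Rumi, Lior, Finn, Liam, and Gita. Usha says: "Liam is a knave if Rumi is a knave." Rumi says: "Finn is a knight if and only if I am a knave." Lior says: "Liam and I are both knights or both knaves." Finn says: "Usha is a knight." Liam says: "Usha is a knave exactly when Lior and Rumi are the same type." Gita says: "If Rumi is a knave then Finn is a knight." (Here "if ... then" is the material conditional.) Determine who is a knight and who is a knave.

Usha (knave): "Liam is a knave if Rumi is a knave" — false. ✓
Rumi is a knave; "Finn is a knight if and only if I am a knave" is false, as required.
Lior (knave): "Liam and I are both knights or both knaves" — false. ✓
As a knave, Finn's statement "Usha is a knight" should be false; it is.
Liam (knight): "Usha is a knave exactly when Lior and Rumi are the same type" — True. ✓
As a knave, Gita's statement "if Rumi is a knave then Finn is a knight" should be false; it is.

Usha is a knave, Rumi is a knave, Lior is a knave, Finn is a knave, Liam is a knight, and Gita is a knave.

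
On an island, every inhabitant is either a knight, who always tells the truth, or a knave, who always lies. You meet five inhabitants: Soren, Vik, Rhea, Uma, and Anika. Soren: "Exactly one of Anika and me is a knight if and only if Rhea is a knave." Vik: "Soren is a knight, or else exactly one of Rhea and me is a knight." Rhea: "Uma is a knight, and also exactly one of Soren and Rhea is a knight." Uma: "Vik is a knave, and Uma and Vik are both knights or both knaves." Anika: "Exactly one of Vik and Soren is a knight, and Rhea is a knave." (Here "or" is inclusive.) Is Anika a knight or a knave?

Consistent assignments: {Soren=knight, Vik=knight, Rhea=knave, Uma=knave, Anika=knave}
In every consistent assignment, Anika is a knave.

Anika is a knave.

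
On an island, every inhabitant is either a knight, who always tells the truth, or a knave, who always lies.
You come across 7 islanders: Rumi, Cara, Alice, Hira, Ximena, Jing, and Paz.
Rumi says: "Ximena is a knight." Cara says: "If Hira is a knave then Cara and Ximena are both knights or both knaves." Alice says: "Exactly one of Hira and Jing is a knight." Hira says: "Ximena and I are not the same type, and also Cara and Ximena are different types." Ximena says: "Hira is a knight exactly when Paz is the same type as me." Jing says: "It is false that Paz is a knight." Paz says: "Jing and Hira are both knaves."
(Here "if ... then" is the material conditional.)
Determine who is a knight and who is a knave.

Rumi is a knight, Cara is a knight, Alice is a knight, Hira is a knave, Ximena is a knight, Jing is a knight, and Paz is a knave.

As a knight, Rumi's statement "Ximena is a knight" should be true; it is.
Cara is a knight, so "if Hira is a knave then Cara and Ximena are both knights or both knaves" must be true — and it is.
Alice is a knight, so "exactly one of Hira and Jing is a knight" must be true — and it is.
Since Hira is a knave, "Ximena and I are not the same type, and also Cara and Ximena are different types" needs to be false, which holds.
Ximena is a knight, so "Hira is a knight exactly when Paz is the same type as me" must be true — and it is.
Jing is a knight, and the claim "it is false that Paz is a knight" is indeed true.
Since Paz is a knave, "Jing and Hira are both knaves" needs to be false, which holds.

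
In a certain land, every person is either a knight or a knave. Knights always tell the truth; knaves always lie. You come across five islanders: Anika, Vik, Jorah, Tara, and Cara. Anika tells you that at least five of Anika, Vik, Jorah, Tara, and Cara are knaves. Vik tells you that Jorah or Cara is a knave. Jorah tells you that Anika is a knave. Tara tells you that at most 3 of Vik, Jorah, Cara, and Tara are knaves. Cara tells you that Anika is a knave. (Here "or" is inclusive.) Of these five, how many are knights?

The unique consistent assignment is Anika=knave, Vik=knave, Jorah=knight, Tara=knight, Cara=knight.
That has 3 knights.

3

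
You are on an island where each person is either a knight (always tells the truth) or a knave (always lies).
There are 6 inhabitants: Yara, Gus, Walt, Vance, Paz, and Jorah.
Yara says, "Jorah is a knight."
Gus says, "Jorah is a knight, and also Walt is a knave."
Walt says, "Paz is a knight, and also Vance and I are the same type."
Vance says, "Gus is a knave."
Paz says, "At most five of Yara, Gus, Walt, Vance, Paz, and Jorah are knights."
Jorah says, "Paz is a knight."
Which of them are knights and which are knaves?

Yara is a knight; "Jorah is a knight" is True, as required.
Gus is a knave; "Jorah is a knight, and also Walt is a knave" is False, as required.
Walt is a knight; "Paz is a knight, and also Vance and I are the same type" is True, as required.
Vance is a knight; "Gus is a knave" is True, as required.
Paz is a knight; "at most five of Yara, Gus, Walt, Vance, Paz, and Jorah are knights" is True, as required.
Jorah is a knight, and the claim "Paz is a knight" is indeed True.

Knights: Yara, Walt, Vance, Paz, and Jorah. Knaves: Gus.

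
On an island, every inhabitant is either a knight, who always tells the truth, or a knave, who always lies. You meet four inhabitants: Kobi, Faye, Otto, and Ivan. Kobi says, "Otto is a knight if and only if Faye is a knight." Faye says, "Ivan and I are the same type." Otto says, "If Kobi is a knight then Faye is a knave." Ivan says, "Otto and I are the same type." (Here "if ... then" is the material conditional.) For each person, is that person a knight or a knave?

Knights: Otto and Ivan. Knaves: Kobi and Faye.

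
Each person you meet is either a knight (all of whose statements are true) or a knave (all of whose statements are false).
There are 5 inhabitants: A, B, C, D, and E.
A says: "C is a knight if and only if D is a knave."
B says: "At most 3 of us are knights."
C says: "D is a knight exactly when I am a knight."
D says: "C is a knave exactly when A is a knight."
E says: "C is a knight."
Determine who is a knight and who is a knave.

A is a knight, B is a knight, C is a knave, D is a knight, and E is a knave.

Suppose A is a knave. Then A's statement "C is a knight if and only if D is a knave" would have to be false. Checking the 16 ways to assign the others, none is consistent with every speaker.
(For instance, with B=knight, C=knave, D=knight, E=knave, A's claim "C is a knight if and only if D is a knave" comes out true where it would need to be false.)
So A must be a knight, making "C is a knight if and only if D is a knave" true. Taking A=knight, B=knight, C=knave, D=knight, E=knave, each remaining statement checks out:
  B (knight): "at most 3 of us are knights" — true. ✓
  C (knave): "D is a knight exactly when I am a knight" — false. ✓
  D (knight): "C is a knave exactly when A is a knight" — true. ✓
  E (knave): "C is a knight" — false. ✓
This is the unique consistent assignment.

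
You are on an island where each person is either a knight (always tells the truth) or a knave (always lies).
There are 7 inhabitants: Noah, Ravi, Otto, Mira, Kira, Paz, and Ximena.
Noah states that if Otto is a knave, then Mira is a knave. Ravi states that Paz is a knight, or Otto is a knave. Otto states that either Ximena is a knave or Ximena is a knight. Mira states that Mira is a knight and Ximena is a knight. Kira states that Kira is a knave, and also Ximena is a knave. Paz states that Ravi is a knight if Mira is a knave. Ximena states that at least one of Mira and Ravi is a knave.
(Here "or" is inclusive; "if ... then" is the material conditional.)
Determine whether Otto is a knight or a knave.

Otto is a knight.

Consistent assignments: {Noah=knight, Ravi=knight, Otto=knight, Mira=knave, Kira=knave, Paz=knight, Ximena=knight}; {Noah=knight, Ravi=knave, Otto=knight, Mira=knave, Kira=knave, Paz=knave, Ximena=knight}
In every consistent assignment, Otto is a knight.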